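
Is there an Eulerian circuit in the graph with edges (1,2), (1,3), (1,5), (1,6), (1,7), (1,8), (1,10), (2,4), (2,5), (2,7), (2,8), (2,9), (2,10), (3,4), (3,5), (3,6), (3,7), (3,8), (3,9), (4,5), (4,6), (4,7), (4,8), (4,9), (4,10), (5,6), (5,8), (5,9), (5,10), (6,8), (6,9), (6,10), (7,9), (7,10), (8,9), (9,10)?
No (6 vertices have odd degree: {1, 2, 3, 6, 8, 10}; Eulerian circuit requires 0)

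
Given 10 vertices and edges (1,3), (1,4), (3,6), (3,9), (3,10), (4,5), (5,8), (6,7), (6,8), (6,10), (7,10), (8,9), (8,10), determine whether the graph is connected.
No, it has 2 components: {1, 3, 4, 5, 6, 7, 8, 9, 10}, {2}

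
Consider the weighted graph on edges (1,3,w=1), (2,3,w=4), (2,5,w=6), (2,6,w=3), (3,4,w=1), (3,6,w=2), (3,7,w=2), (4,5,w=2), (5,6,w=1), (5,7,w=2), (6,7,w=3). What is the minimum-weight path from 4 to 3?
1 (path: 4 -> 3; weights 1 = 1)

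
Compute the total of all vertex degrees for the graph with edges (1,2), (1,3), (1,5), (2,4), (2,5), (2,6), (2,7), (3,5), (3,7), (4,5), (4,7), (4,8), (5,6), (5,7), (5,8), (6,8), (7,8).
34 (handshake: sum of degrees = 2|E| = 2 x 17 = 34)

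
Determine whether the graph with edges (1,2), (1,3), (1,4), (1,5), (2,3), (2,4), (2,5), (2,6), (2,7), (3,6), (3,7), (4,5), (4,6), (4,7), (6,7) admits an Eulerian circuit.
No (2 vertices have odd degree: {4, 5}; Eulerian circuit requires 0)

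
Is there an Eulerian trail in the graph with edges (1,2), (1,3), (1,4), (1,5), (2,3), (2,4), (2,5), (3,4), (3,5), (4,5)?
Yes — and in fact it has an Eulerian circuit (the graph is connected and all 5 vertices have even degree)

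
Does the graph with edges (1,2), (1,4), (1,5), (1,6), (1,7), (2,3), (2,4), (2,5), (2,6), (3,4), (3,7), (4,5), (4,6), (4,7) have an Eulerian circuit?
No (6 vertices have odd degree: {1, 2, 3, 5, 6, 7}; Eulerian circuit requires 0)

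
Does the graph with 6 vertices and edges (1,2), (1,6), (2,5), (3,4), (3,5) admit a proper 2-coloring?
Yes. Partition: {1, 4, 5}, {2, 3, 6}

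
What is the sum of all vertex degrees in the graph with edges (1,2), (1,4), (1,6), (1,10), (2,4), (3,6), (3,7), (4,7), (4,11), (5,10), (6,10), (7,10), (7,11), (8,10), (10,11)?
30 (handshake: sum of degrees = 2|E| = 2 x 15 = 30)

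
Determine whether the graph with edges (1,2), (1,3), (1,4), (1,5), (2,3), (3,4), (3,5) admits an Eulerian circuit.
Yes (the graph is connected and all 5 vertices have even degree)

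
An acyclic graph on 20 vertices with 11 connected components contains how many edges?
9 (Each of the 11 component trees on V_i vertices has V_i - 1 edges; summing gives V - C = 20 - 11 = 9)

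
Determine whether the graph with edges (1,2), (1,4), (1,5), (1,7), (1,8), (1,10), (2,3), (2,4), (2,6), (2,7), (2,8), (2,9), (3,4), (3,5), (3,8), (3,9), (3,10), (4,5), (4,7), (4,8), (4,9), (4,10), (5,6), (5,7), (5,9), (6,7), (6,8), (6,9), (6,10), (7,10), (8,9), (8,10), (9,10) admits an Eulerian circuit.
No (4 vertices have odd degree: {2, 8, 9, 10}; Eulerian circuit requires 0)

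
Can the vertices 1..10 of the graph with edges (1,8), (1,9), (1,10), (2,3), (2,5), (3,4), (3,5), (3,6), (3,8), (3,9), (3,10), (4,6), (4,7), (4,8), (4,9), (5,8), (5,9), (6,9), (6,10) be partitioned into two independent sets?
No (odd cycle of length 5: 3 -> 10 -> 1 -> 8 -> 4 -> 3)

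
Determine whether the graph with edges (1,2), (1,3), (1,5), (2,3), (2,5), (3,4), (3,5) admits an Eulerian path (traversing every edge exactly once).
No (4 vertices have odd degree: {1, 2, 4, 5}; Eulerian path requires 0 or 2)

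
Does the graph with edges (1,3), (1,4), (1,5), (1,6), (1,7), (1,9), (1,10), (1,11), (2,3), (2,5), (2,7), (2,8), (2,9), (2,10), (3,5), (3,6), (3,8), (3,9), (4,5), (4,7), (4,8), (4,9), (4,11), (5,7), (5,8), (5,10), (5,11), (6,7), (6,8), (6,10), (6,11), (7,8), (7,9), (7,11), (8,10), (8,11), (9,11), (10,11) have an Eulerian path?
Yes — and in fact it has an Eulerian circuit (the graph is connected and all 11 vertices have even degree)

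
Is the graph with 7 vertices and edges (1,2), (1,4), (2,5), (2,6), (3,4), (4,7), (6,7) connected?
Yes (BFS from 1 visits [1, 2, 4, 5, 6, 3, 7] — all 7 vertices reached)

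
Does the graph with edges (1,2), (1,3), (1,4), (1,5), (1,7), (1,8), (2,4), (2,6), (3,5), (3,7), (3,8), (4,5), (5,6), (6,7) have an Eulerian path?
No (4 vertices have odd degree: {2, 4, 6, 7}; Eulerian path requires 0 or 2)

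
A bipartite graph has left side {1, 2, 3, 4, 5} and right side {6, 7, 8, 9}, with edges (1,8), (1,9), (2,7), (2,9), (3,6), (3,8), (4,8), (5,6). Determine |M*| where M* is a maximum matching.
4 (matching: (1,9), (2,7), (3,8), (5,6); upper bound min(|L|,|R|) = min(5,4) = 4)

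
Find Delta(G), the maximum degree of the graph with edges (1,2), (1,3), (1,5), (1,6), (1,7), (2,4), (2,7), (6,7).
5 (attained at vertex 1)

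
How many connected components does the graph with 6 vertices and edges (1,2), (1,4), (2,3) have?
3 (components: {1, 2, 3, 4}, {5}, {6})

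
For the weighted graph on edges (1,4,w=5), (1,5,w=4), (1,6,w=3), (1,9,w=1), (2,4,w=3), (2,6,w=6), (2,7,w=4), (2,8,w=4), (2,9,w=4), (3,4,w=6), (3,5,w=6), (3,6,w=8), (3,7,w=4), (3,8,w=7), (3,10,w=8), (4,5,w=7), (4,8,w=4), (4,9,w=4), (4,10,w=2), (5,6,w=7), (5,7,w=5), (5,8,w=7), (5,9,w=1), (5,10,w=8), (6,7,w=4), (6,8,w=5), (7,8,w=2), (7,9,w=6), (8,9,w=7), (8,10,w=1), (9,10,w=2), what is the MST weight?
19 (MST edges: (1,6,w=3), (1,9,w=1), (2,4,w=3), (3,7,w=4), (4,10,w=2), (5,9,w=1), (7,8,w=2), (8,10,w=1), (9,10,w=2); sum of weights 3 + 1 + 3 + 4 + 2 + 1 + 2 + 1 + 2 = 19)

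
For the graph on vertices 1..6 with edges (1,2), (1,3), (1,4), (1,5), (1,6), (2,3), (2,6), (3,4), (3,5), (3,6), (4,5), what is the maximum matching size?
3 (matching: (1,6), (2,3), (4,5); upper bound floor(n/2) = floor(6/2) = 3)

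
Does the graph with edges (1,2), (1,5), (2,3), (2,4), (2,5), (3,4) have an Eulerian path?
Yes — and in fact it has an Eulerian circuit (the graph is connected and all 5 vertices have even degree)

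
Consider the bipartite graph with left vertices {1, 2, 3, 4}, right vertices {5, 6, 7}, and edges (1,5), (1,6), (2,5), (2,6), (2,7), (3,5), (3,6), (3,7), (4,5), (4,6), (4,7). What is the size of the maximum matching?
3 (matching: (1,6), (2,7), (3,5); upper bound min(|L|,|R|) = min(4,3) = 3)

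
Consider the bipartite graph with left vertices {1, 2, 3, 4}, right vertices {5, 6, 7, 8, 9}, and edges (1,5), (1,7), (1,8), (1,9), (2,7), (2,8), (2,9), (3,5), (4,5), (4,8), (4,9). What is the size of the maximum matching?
4 (matching: (1,9), (2,7), (3,5), (4,8); upper bound min(|L|,|R|) = min(4,5) = 4)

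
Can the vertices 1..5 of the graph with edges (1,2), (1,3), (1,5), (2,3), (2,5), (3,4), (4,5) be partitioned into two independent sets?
No (odd cycle of length 3: 5 -> 1 -> 2 -> 5)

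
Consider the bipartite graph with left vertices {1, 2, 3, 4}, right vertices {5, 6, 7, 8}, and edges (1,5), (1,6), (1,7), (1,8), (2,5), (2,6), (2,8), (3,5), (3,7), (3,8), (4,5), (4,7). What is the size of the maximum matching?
4 (matching: (1,8), (2,6), (3,7), (4,5); upper bound min(|L|,|R|) = min(4,4) = 4)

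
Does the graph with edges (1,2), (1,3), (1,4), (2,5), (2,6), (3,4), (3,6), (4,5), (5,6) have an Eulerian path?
No (6 vertices have odd degree: {1, 2, 3, 4, 5, 6}; Eulerian path requires 0 or 2)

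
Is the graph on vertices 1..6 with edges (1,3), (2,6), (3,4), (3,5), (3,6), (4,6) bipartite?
No (odd cycle of length 3: 4 -> 3 -> 6 -> 4)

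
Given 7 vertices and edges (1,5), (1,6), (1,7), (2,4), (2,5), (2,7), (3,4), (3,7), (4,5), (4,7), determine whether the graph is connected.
Yes (BFS from 1 visits [1, 5, 6, 7, 2, 4, 3] — all 7 vertices reached)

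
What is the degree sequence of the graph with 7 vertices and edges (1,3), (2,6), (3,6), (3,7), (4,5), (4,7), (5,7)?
[3, 3, 2, 2, 2, 1, 1] (degrees: deg(1)=1, deg(2)=1, deg(3)=3, deg(4)=2, deg(5)=2, deg(6)=2, deg(7)=3)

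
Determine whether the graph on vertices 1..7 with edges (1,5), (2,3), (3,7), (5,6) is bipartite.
Yes. Partition: {1, 2, 4, 6, 7}, {3, 5}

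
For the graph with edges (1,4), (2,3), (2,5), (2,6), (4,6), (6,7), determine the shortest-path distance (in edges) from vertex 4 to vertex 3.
3 (path: 4 -> 6 -> 2 -> 3, 3 edges)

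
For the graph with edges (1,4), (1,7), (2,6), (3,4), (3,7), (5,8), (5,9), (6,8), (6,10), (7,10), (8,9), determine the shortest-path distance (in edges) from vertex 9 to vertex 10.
3 (path: 9 -> 8 -> 6 -> 10, 3 edges)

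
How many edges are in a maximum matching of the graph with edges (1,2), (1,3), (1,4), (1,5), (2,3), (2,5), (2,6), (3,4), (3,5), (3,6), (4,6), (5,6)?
3 (matching: (1,5), (2,6), (3,4); upper bound floor(n/2) = floor(6/2) = 3)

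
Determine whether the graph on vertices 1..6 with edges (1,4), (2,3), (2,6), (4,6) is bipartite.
Yes. Partition: {1, 3, 5, 6}, {2, 4}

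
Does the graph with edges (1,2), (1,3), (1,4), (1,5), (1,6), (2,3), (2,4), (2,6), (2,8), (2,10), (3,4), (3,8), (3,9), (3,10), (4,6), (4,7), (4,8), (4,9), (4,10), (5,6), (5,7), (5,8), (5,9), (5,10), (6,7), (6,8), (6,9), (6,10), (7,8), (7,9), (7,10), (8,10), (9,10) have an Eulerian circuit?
No (2 vertices have odd degree: {1, 8}; Eulerian circuit requires 0)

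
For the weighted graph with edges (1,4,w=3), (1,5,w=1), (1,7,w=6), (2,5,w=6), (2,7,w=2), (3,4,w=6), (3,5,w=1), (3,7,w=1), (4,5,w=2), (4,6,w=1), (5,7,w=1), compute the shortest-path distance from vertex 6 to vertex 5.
3 (path: 6 -> 4 -> 5; weights 1 + 2 = 3)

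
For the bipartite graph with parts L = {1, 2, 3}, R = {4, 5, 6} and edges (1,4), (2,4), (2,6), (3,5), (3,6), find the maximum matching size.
3 (matching: (1,4), (2,6), (3,5); upper bound min(|L|,|R|) = min(3,3) = 3)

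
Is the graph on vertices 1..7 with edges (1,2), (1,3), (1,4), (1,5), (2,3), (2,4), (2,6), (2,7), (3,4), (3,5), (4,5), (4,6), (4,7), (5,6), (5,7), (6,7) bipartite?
No (odd cycle of length 3: 3 -> 1 -> 5 -> 3)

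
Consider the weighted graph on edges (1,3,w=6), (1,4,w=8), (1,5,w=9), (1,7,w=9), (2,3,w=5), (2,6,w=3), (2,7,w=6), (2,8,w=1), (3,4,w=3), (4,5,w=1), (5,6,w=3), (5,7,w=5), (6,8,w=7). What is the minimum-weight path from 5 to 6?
3 (path: 5 -> 6; weights 3 = 3)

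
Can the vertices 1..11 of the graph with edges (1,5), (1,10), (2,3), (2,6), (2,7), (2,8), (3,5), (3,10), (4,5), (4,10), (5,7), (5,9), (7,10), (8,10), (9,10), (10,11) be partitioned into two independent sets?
Yes. Partition: {1, 3, 4, 6, 7, 8, 9, 11}, {2, 5, 10}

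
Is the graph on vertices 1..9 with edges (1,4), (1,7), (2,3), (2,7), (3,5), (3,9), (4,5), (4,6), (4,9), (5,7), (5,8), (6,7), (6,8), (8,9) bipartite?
Yes. Partition: {1, 2, 5, 6, 9}, {3, 4, 7, 8}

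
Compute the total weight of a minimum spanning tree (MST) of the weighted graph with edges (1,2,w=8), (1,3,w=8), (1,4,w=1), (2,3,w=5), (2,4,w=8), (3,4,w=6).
12 (MST edges: (1,4,w=1), (2,3,w=5), (3,4,w=6); sum of weights 1 + 5 + 6 = 12)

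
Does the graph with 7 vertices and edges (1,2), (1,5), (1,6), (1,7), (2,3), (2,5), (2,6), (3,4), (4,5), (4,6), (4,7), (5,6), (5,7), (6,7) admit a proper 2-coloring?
No (odd cycle of length 3: 6 -> 1 -> 7 -> 6)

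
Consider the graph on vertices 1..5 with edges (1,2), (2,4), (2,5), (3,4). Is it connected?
Yes (BFS from 1 visits [1, 2, 4, 5, 3] — all 5 vertices reached)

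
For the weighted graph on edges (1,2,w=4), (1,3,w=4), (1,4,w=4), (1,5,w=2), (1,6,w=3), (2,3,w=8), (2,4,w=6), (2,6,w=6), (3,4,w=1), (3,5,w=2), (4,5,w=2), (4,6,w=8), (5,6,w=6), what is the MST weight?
12 (MST edges: (1,2,w=4), (1,5,w=2), (1,6,w=3), (3,4,w=1), (3,5,w=2); sum of weights 4 + 2 + 3 + 1 + 2 = 12)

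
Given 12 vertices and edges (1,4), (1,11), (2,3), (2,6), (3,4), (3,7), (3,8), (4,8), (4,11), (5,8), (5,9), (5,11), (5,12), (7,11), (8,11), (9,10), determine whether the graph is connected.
Yes (BFS from 1 visits [1, 4, 11, 3, 8, 5, 7, 2, 9, 12, 6, 10] — all 12 vertices reached)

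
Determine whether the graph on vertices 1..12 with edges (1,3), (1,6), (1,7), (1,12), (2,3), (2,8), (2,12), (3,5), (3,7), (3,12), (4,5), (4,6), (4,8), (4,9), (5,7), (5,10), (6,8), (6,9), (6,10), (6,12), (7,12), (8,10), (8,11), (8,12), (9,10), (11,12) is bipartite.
No (odd cycle of length 3: 3 -> 1 -> 7 -> 3)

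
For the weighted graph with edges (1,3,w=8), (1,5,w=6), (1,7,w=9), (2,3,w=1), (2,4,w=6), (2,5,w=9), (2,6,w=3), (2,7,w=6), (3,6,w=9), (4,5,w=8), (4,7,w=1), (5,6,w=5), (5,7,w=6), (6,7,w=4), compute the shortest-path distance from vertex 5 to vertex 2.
8 (path: 5 -> 6 -> 2; weights 5 + 3 = 8)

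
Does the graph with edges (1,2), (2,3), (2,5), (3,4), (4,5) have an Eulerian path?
Yes (the graph is connected and exactly 2 vertices have odd degree: {1, 2}; any Eulerian path must start and end at those)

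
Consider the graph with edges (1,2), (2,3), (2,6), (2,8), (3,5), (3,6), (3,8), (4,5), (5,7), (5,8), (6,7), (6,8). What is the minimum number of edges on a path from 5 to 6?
2 (path: 5 -> 3 -> 6, 2 edges)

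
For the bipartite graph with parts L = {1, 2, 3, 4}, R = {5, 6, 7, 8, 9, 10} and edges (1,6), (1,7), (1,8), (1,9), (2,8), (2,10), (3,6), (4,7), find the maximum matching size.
4 (matching: (1,9), (2,10), (3,6), (4,7); upper bound min(|L|,|R|) = min(4,6) = 4)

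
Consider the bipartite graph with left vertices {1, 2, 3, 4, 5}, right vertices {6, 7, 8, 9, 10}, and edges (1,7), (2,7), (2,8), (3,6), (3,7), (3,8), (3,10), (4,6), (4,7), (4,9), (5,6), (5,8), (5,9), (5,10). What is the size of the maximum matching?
5 (matching: (1,7), (2,8), (3,10), (4,9), (5,6); upper bound min(|L|,|R|) = min(5,5) = 5)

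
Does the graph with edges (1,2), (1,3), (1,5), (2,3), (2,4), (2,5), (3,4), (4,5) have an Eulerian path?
No (4 vertices have odd degree: {1, 3, 4, 5}; Eulerian path requires 0 or 2)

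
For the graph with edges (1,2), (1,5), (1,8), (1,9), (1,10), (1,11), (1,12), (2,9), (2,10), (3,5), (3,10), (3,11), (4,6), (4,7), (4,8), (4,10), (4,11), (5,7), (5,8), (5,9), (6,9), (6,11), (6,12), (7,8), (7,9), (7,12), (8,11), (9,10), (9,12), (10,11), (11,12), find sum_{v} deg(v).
62 (handshake: sum of degrees = 2|E| = 2 x 31 = 62)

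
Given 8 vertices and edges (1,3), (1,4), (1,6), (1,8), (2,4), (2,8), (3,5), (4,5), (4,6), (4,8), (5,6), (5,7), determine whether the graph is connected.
Yes (BFS from 1 visits [1, 3, 4, 6, 8, 5, 2, 7] — all 8 vertices reached)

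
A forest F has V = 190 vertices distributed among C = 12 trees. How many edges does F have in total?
178 (Each of the 12 component trees on V_i vertices has V_i - 1 edges; summing gives V - C = 190 - 12 = 178)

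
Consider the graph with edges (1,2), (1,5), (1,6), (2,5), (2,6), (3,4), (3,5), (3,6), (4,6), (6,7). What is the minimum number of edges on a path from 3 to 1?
2 (path: 3 -> 5 -> 1, 2 edges)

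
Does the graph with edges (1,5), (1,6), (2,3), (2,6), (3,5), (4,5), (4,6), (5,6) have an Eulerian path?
Yes — and in fact it has an Eulerian circuit (the graph is connected and all 6 vertices have even degree)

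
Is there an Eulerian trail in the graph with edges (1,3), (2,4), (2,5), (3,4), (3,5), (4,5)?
No (4 vertices have odd degree: {1, 3, 4, 5}; Eulerian path requires 0 or 2)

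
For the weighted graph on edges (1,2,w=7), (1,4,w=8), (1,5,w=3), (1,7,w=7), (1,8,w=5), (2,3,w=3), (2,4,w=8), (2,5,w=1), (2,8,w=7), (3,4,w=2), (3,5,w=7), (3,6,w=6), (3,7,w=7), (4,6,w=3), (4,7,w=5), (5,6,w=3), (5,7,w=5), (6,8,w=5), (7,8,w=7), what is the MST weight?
22 (MST edges: (1,5,w=3), (1,8,w=5), (2,3,w=3), (2,5,w=1), (3,4,w=2), (4,6,w=3), (4,7,w=5); sum of weights 3 + 5 + 3 + 1 + 2 + 3 + 5 = 22)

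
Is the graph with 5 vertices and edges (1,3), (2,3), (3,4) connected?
No, it has 2 components: {1, 2, 3, 4}, {5}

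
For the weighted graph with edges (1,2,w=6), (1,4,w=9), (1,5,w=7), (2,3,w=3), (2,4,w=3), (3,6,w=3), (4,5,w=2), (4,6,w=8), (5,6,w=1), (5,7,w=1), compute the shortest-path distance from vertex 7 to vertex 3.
5 (path: 7 -> 5 -> 6 -> 3; weights 1 + 1 + 3 = 5)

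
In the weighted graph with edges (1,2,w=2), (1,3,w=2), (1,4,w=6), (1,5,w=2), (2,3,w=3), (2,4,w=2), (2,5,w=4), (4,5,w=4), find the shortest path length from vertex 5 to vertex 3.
4 (path: 5 -> 1 -> 3; weights 2 + 2 = 4)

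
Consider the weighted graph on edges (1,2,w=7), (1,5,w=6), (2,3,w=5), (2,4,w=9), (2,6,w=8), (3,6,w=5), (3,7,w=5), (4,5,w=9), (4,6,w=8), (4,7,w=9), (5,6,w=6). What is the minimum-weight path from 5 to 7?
16 (path: 5 -> 6 -> 3 -> 7; weights 6 + 5 + 5 = 16)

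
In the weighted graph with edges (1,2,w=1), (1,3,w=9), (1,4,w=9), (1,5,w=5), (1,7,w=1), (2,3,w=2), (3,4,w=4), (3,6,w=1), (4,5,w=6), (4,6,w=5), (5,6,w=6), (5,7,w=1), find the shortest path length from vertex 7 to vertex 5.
1 (path: 7 -> 5; weights 1 = 1)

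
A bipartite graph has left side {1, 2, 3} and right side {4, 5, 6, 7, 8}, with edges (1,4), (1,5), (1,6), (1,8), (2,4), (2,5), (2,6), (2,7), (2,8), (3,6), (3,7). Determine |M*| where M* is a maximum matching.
3 (matching: (1,8), (2,7), (3,6); upper bound min(|L|,|R|) = min(3,5) = 3)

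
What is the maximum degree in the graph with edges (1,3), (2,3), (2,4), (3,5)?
3 (attained at vertex 3)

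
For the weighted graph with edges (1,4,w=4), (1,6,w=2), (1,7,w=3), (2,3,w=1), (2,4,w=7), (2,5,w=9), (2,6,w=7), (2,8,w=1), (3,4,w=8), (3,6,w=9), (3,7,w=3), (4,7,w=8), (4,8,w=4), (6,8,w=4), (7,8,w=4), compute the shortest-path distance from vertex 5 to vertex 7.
13 (path: 5 -> 2 -> 3 -> 7; weights 9 + 1 + 3 = 13)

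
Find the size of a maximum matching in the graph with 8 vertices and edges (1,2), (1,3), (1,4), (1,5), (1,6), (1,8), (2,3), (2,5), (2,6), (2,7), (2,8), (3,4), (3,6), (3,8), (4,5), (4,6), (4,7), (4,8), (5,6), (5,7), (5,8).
4 (matching: (1,3), (2,6), (4,7), (5,8); upper bound floor(n/2) = floor(8/2) = 4)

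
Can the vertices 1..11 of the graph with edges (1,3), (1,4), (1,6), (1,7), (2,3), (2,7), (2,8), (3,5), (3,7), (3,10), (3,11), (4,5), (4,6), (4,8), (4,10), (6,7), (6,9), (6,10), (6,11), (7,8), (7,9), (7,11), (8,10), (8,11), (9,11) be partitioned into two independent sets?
No (odd cycle of length 3: 3 -> 1 -> 7 -> 3)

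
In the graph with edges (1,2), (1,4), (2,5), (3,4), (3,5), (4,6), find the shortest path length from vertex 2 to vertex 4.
2 (path: 2 -> 1 -> 4, 2 edges)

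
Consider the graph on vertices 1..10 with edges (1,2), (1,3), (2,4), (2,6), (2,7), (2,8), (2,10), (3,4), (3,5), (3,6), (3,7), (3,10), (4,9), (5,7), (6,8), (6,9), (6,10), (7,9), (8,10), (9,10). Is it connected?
Yes (BFS from 1 visits [1, 2, 3, 4, 6, 7, 8, 10, 5, 9] — all 10 vertices reached)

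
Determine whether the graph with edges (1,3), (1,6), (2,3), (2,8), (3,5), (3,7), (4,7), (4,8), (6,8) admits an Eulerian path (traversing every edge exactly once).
Yes (the graph is connected and exactly 2 vertices have odd degree: {5, 8}; any Eulerian path must start and end at those)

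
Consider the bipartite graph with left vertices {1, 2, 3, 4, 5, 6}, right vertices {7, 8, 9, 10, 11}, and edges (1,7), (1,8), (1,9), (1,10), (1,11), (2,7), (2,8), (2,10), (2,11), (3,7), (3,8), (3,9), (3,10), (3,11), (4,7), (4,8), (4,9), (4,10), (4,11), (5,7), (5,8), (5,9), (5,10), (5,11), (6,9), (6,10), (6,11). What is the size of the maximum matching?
5 (matching: (1,11), (2,10), (3,9), (4,8), (5,7); upper bound min(|L|,|R|) = min(6,5) = 5)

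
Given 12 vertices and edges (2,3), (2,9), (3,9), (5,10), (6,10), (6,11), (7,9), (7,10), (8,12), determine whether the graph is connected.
No, it has 4 components: {1}, {2, 3, 5, 6, 7, 9, 10, 11}, {4}, {8, 12}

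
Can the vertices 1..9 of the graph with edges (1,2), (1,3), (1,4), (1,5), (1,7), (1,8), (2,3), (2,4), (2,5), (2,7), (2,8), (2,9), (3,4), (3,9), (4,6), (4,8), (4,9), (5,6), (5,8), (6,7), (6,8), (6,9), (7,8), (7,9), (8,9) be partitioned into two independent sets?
No (odd cycle of length 3: 3 -> 1 -> 4 -> 3)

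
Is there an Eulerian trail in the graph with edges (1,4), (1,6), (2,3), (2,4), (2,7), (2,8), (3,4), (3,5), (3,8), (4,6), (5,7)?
Yes — and in fact it has an Eulerian circuit (the graph is connected and all 8 vertices have even degree)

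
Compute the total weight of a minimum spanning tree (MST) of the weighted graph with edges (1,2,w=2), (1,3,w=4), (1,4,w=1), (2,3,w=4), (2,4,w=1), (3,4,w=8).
6 (MST edges: (1,3,w=4), (1,4,w=1), (2,4,w=1); sum of weights 4 + 1 + 1 = 6)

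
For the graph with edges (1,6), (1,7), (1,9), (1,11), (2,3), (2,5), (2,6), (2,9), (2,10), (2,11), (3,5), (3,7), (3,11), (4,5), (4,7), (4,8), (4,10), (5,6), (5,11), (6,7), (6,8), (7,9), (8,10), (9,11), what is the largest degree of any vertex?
6 (attained at vertex 2)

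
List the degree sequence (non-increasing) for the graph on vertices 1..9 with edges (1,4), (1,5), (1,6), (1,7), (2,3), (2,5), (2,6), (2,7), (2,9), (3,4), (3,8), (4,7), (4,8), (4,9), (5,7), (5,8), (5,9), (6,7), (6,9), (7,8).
[6, 5, 5, 5, 4, 4, 4, 4, 3] (degrees: deg(1)=4, deg(2)=5, deg(3)=3, deg(4)=5, deg(5)=5, deg(6)=4, deg(7)=6, deg(8)=4, deg(9)=4)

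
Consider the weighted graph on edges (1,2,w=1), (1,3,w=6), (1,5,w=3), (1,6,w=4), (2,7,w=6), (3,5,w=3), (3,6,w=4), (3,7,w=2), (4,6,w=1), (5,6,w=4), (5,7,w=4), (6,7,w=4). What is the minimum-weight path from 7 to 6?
4 (path: 7 -> 6; weights 4 = 4)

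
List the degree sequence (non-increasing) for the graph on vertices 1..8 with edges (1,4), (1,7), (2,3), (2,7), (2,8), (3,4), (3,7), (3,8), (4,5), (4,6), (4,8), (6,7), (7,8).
[5, 5, 4, 4, 3, 2, 2, 1] (degrees: deg(1)=2, deg(2)=3, deg(3)=4, deg(4)=5, deg(5)=1, deg(6)=2, deg(7)=5, deg(8)=4)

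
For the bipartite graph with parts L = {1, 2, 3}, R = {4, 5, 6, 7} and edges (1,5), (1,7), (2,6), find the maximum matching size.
2 (matching: (1,7), (2,6); upper bound min(|L|,|R|) = min(3,4) = 3)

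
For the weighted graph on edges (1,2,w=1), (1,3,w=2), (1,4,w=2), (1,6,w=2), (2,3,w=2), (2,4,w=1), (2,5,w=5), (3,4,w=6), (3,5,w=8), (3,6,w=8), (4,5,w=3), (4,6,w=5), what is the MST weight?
9 (MST edges: (1,2,w=1), (1,3,w=2), (1,6,w=2), (2,4,w=1), (4,5,w=3); sum of weights 1 + 2 + 2 + 1 + 3 = 9)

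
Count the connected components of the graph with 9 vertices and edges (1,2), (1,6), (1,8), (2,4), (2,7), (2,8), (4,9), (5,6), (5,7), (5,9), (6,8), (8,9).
2 (components: {1, 2, 4, 5, 6, 7, 8, 9}, {3})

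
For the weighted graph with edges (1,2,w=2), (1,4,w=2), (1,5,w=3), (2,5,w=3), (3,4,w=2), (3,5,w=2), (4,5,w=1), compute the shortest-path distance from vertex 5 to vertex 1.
3 (path: 5 -> 1; weights 3 = 3)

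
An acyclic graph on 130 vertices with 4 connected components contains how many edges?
126 (Each of the 4 component trees on V_i vertices has V_i - 1 edges; summing gives V - C = 130 - 4 = 126)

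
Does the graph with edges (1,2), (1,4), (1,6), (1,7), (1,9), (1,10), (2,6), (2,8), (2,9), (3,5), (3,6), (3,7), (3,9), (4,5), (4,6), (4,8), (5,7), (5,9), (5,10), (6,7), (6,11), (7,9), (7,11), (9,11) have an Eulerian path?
Yes (the graph is connected and exactly 2 vertices have odd degree: {5, 11}; any Eulerian path must start and end at those)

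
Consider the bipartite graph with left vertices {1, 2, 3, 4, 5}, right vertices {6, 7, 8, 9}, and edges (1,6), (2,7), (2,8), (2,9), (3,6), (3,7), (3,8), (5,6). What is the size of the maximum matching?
3 (matching: (1,6), (2,9), (3,8); upper bound min(|L|,|R|) = min(5,4) = 4)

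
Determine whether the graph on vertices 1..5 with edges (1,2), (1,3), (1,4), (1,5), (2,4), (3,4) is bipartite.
No (odd cycle of length 3: 3 -> 1 -> 4 -> 3)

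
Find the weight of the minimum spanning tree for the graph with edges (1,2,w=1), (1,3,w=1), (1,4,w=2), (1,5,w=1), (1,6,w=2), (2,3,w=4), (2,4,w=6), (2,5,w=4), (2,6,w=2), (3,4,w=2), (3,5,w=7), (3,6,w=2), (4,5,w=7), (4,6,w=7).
7 (MST edges: (1,2,w=1), (1,3,w=1), (1,4,w=2), (1,5,w=1), (1,6,w=2); sum of weights 1 + 1 + 2 + 1 + 2 = 7)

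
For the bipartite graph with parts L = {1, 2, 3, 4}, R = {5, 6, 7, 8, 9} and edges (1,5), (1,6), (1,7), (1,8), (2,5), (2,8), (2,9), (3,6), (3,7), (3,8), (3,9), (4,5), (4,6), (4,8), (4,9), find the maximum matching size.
4 (matching: (1,8), (2,9), (3,7), (4,6); upper bound min(|L|,|R|) = min(4,5) = 4)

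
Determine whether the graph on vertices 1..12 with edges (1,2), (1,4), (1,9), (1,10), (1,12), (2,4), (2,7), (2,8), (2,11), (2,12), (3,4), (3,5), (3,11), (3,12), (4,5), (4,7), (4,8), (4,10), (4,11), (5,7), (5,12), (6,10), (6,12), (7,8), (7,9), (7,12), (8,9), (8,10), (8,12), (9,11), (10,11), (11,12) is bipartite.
No (odd cycle of length 3: 2 -> 1 -> 4 -> 2)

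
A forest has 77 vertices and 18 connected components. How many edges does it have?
59 (Each of the 18 component trees on V_i vertices has V_i - 1 edges; summing gives V - C = 77 - 18 = 59)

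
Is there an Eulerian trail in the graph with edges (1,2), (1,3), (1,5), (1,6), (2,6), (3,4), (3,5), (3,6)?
Yes (the graph is connected and exactly 2 vertices have odd degree: {4, 6}; any Eulerian path must start and end at those)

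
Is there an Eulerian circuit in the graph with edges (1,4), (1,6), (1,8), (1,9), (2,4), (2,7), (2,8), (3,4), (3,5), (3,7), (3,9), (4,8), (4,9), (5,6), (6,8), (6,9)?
No (2 vertices have odd degree: {2, 4}; Eulerian circuit requires 0)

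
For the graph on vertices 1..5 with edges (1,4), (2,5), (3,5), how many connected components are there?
2 (components: {1, 4}, {2, 3, 5})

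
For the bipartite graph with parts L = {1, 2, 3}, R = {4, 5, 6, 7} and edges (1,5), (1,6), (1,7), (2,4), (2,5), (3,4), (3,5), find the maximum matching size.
3 (matching: (1,7), (2,5), (3,4); upper bound min(|L|,|R|) = min(3,4) = 3)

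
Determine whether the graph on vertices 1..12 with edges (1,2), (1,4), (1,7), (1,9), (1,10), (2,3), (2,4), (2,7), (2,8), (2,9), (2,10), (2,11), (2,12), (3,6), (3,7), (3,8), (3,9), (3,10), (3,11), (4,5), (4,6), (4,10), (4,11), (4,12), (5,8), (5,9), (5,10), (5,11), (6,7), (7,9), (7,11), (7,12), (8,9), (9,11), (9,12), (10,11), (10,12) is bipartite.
No (odd cycle of length 3: 2 -> 1 -> 10 -> 2)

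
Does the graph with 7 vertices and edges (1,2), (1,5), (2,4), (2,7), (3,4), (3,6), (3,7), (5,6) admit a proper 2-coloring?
Yes. Partition: {1, 4, 6, 7}, {2, 3, 5}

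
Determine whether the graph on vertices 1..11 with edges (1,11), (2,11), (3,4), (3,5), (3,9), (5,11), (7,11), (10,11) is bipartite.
Yes. Partition: {1, 2, 4, 5, 6, 7, 8, 9, 10}, {3, 11}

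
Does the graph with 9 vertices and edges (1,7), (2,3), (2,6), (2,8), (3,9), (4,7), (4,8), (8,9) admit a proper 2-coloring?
Yes. Partition: {1, 2, 4, 5, 9}, {3, 6, 7, 8}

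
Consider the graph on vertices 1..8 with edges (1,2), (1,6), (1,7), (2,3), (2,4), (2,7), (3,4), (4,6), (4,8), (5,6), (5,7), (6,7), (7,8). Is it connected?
Yes (BFS from 1 visits [1, 2, 6, 7, 3, 4, 5, 8] — all 8 vertices reached)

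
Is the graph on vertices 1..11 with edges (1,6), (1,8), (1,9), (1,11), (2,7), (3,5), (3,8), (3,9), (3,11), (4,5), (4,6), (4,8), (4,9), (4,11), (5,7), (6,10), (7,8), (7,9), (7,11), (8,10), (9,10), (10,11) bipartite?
Yes. Partition: {1, 3, 4, 7, 10}, {2, 5, 6, 8, 9, 11}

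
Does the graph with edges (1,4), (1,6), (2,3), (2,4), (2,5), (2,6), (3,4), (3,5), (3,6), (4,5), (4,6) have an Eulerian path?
Yes (the graph is connected and exactly 2 vertices have odd degree: {4, 5}; any Eulerian path must start and end at those)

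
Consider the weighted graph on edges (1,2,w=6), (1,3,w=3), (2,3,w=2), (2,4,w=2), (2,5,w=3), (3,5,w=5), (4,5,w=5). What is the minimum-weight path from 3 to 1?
3 (path: 3 -> 1; weights 3 = 3)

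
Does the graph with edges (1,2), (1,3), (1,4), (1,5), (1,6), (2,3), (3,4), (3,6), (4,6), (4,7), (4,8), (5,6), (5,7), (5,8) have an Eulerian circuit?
No (2 vertices have odd degree: {1, 4}; Eulerian circuit requires 0)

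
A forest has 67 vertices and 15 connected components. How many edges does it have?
52 (Each of the 15 component trees on V_i vertices has V_i - 1 edges; summing gives V - C = 67 - 15 = 52)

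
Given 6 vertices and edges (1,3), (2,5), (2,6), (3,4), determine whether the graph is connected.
No, it has 2 components: {1, 3, 4}, {2, 5, 6}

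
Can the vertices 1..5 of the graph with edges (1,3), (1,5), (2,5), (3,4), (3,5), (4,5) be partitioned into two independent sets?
No (odd cycle of length 3: 5 -> 1 -> 3 -> 5)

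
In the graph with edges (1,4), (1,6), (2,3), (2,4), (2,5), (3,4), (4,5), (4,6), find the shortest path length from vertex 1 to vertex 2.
2 (path: 1 -> 4 -> 2, 2 edges)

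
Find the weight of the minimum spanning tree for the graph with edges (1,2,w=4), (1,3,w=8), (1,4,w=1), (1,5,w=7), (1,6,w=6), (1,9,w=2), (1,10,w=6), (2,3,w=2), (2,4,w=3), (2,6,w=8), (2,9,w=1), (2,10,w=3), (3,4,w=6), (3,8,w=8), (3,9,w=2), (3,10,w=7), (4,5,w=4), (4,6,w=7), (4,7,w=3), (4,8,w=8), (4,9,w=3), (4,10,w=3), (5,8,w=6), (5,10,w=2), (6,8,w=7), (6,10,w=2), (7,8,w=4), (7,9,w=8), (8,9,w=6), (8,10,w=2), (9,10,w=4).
18 (MST edges: (1,4,w=1), (1,9,w=2), (2,3,w=2), (2,9,w=1), (2,10,w=3), (4,7,w=3), (5,10,w=2), (6,10,w=2), (8,10,w=2); sum of weights 1 + 2 + 2 + 1 + 3 + 3 + 2 + 2 + 2 = 18)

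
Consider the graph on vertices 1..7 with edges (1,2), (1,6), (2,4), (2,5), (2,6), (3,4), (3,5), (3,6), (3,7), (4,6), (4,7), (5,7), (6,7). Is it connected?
Yes (BFS from 1 visits [1, 2, 6, 4, 5, 3, 7] — all 7 vertices reached)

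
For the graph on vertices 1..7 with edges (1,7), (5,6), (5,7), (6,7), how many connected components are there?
4 (components: {1, 5, 6, 7}, {2}, {3}, {4})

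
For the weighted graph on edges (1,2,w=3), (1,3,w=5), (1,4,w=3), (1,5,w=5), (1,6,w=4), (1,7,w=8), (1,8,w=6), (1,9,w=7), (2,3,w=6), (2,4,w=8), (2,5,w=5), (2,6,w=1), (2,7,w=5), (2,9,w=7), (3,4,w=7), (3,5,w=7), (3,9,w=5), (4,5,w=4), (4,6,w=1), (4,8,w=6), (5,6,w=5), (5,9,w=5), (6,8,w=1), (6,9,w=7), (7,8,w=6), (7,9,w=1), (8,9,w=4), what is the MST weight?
20 (MST edges: (1,3,w=5), (1,4,w=3), (2,6,w=1), (4,5,w=4), (4,6,w=1), (6,8,w=1), (7,9,w=1), (8,9,w=4); sum of weights 5 + 3 + 1 + 4 + 1 + 1 + 1 + 4 = 20)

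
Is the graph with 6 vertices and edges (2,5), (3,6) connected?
No, it has 4 components: {1}, {2, 5}, {3, 6}, {4}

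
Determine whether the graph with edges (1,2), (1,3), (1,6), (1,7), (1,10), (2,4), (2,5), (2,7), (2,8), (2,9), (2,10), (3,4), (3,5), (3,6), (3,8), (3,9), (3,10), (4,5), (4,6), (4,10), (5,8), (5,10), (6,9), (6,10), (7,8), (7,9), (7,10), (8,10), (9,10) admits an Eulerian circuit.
No (10 vertices have odd degree: {1, 2, 3, 4, 5, 6, 7, 8, 9, 10}; Eulerian circuit requires 0)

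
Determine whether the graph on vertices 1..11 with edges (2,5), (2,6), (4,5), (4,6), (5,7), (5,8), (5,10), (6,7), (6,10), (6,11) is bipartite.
Yes. Partition: {1, 2, 3, 4, 7, 8, 9, 10, 11}, {5, 6}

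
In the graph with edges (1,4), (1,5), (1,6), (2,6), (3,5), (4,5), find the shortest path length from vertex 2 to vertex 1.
2 (path: 2 -> 6 -> 1, 2 edges)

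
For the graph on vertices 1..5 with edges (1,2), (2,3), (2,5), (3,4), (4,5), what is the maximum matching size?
2 (matching: (2,3), (4,5); upper bound floor(n/2) = floor(5/2) = 2)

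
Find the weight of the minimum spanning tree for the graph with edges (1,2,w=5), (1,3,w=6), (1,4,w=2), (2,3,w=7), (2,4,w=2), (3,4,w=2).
6 (MST edges: (1,4,w=2), (2,4,w=2), (3,4,w=2); sum of weights 2 + 2 + 2 = 6)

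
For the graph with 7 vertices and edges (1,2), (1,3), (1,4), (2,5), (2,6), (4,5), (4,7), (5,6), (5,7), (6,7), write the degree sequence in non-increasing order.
[4, 3, 3, 3, 3, 3, 1] (degrees: deg(1)=3, deg(2)=3, deg(3)=1, deg(4)=3, deg(5)=4, deg(6)=3, deg(7)=3)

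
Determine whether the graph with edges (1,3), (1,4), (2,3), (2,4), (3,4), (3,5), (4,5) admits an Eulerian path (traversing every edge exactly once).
Yes — and in fact it has an Eulerian circuit (the graph is connected and all 5 vertices have even degree)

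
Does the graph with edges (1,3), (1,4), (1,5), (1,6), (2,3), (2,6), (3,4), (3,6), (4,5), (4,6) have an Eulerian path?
Yes — and in fact it has an Eulerian circuit (the graph is connected and all 6 vertices have even degree)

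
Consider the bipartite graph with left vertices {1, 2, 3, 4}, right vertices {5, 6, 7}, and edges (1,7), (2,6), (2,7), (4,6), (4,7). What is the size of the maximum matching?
2 (matching: (1,7), (2,6); upper bound min(|L|,|R|) = min(4,3) = 3)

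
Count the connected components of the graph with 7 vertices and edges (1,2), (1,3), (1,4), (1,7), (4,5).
2 (components: {1, 2, 3, 4, 5, 7}, {6})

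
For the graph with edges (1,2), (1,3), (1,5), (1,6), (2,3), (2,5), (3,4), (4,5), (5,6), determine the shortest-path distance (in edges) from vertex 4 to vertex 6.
2 (path: 4 -> 5 -> 6, 2 edges)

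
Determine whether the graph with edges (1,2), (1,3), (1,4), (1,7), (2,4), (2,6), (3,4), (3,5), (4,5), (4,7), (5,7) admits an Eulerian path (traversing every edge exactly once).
No (6 vertices have odd degree: {2, 3, 4, 5, 6, 7}; Eulerian path requires 0 or 2)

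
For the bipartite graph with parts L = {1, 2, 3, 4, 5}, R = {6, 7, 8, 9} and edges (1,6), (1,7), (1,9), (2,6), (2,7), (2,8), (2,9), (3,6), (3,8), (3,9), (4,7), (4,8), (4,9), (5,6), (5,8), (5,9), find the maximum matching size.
4 (matching: (1,9), (2,8), (3,6), (4,7); upper bound min(|L|,|R|) = min(5,4) = 4)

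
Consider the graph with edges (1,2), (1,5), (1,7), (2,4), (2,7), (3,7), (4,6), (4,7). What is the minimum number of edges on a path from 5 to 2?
2 (path: 5 -> 1 -> 2, 2 edges)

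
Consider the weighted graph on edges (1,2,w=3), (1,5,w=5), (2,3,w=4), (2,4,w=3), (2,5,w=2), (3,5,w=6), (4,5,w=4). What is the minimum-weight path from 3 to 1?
7 (path: 3 -> 2 -> 1; weights 4 + 3 = 7)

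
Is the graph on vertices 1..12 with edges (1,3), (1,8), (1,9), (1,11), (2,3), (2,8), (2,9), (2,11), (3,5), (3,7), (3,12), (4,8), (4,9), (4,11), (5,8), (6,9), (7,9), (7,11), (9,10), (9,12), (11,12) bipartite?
Yes. Partition: {1, 2, 4, 5, 6, 7, 10, 12}, {3, 8, 9, 11}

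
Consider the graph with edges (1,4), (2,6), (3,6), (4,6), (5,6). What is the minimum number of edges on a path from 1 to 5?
3 (path: 1 -> 4 -> 6 -> 5, 3 edges)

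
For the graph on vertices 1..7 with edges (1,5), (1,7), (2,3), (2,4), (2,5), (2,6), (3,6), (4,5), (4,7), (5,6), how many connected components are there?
1 (components: {1, 2, 3, 4, 5, 6, 7})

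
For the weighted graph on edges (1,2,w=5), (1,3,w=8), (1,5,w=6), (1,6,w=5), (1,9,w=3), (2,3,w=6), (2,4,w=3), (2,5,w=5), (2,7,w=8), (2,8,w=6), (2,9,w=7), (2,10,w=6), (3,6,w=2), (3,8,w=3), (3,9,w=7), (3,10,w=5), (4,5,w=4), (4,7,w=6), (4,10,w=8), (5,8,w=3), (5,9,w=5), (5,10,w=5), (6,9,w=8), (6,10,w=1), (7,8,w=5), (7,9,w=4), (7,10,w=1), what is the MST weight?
24 (MST edges: (1,9,w=3), (2,4,w=3), (3,6,w=2), (3,8,w=3), (4,5,w=4), (5,8,w=3), (6,10,w=1), (7,9,w=4), (7,10,w=1); sum of weights 3 + 3 + 2 + 3 + 4 + 3 + 1 + 4 + 1 = 24)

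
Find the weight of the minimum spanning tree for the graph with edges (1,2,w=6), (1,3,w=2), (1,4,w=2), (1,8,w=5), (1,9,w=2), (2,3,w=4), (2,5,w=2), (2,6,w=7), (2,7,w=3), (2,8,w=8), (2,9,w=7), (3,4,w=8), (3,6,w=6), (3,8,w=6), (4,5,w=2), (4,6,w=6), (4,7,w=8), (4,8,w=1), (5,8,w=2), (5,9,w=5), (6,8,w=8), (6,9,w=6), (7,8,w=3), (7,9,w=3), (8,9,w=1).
19 (MST edges: (1,3,w=2), (1,4,w=2), (2,5,w=2), (2,7,w=3), (3,6,w=6), (4,5,w=2), (4,8,w=1), (8,9,w=1); sum of weights 2 + 2 + 2 + 3 + 6 + 2 + 1 + 1 = 19)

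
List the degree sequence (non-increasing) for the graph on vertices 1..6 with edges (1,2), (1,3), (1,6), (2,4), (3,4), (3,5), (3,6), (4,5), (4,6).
[4, 4, 3, 3, 2, 2] (degrees: deg(1)=3, deg(2)=2, deg(3)=4, deg(4)=4, deg(5)=2, deg(6)=3)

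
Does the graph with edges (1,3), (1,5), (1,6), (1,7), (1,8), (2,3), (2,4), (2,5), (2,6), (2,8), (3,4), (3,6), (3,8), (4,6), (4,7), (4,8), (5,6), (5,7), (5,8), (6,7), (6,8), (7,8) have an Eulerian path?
No (8 vertices have odd degree: {1, 2, 3, 4, 5, 6, 7, 8}; Eulerian path requires 0 or 2)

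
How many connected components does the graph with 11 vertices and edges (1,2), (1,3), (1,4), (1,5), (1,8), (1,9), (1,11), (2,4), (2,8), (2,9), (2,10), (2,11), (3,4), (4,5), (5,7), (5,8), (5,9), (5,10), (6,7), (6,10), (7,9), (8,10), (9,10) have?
1 (components: {1, 2, 3, 4, 5, 6, 7, 8, 9, 10, 11})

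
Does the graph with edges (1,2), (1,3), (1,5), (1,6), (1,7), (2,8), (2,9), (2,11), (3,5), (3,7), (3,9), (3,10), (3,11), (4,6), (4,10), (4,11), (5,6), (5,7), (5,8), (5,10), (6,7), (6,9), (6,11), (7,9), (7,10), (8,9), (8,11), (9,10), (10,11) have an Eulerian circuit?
No (2 vertices have odd degree: {1, 4}; Eulerian circuit requires 0)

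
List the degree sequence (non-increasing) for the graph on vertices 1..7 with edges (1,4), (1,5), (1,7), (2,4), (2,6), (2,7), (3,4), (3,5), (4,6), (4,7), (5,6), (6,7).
[5, 4, 4, 3, 3, 3, 2] (degrees: deg(1)=3, deg(2)=3, deg(3)=2, deg(4)=5, deg(5)=3, deg(6)=4, deg(7)=4)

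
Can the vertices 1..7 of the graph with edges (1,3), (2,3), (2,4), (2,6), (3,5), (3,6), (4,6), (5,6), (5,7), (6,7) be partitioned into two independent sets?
No (odd cycle of length 3: 5 -> 3 -> 6 -> 5)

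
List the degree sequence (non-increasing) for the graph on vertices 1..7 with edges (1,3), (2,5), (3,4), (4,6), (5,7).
[2, 2, 2, 1, 1, 1, 1] (degrees: deg(1)=1, deg(2)=1, deg(3)=2, deg(4)=2, deg(5)=2, deg(6)=1, deg(7)=1)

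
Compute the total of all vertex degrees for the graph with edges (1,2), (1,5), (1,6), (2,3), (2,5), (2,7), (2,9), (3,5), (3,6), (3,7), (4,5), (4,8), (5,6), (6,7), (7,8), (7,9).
32 (handshake: sum of degrees = 2|E| = 2 x 16 = 32)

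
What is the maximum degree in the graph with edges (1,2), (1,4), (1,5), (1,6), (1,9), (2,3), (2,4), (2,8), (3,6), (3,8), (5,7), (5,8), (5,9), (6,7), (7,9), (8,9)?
5 (attained at vertex 1)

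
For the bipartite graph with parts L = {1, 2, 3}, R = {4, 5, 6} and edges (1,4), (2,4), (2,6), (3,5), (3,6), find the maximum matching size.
3 (matching: (1,4), (2,6), (3,5); upper bound min(|L|,|R|) = min(3,3) = 3)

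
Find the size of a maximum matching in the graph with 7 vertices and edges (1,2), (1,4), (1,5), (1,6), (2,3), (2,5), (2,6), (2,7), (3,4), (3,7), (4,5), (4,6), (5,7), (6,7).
3 (matching: (1,6), (2,7), (4,5); upper bound floor(n/2) = floor(7/2) = 3)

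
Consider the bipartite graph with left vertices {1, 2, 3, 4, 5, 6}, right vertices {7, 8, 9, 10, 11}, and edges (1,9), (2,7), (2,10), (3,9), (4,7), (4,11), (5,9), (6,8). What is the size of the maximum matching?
4 (matching: (1,9), (2,10), (4,11), (6,8); upper bound min(|L|,|R|) = min(6,5) = 5)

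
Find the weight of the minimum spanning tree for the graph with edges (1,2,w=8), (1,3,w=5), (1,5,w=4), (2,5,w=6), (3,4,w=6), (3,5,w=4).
20 (MST edges: (1,5,w=4), (2,5,w=6), (3,4,w=6), (3,5,w=4); sum of weights 4 + 6 + 6 + 4 = 20)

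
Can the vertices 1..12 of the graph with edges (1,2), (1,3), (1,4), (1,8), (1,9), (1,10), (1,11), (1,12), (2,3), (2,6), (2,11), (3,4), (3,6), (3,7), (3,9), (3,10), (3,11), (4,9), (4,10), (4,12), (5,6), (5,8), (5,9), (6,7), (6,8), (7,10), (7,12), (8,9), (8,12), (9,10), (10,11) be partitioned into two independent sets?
No (odd cycle of length 3: 3 -> 1 -> 10 -> 3)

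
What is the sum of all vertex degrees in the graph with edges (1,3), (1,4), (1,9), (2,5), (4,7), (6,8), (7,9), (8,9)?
16 (handshake: sum of degrees = 2|E| = 2 x 8 = 16)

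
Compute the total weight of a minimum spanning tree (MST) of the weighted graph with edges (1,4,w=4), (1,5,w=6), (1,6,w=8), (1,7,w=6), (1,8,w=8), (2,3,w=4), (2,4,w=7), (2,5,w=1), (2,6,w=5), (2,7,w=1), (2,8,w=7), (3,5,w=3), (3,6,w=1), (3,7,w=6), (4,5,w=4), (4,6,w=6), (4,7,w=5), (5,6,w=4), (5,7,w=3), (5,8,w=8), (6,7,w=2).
20 (MST edges: (1,4,w=4), (2,5,w=1), (2,7,w=1), (2,8,w=7), (3,6,w=1), (4,5,w=4), (6,7,w=2); sum of weights 4 + 1 + 1 + 7 + 1 + 4 + 2 = 20)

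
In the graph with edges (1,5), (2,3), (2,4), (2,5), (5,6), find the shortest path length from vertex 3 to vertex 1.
3 (path: 3 -> 2 -> 5 -> 1, 3 edges)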